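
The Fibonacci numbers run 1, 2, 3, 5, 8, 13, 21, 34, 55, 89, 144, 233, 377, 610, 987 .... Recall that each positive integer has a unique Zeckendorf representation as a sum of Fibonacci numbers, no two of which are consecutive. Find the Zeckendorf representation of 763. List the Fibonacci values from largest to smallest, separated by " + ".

763 − 610 = 153
153 − 144 = 9
9 − 8 = 1
1 − 1 = 0
So 763 = 610 + 144 + 8 + 1, with no two terms consecutive in the sequence.

610 + 144 + 8 + 1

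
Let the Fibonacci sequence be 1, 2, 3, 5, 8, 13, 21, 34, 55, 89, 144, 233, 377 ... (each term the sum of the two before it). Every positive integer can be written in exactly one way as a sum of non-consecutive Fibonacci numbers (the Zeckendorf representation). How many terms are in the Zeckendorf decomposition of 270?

3

Repeatedly subtract the largest Fibonacci number that fits:
233 ≤ 270 < 377, so take 233; remainder 37
34 ≤ 37 < 55, so take 34; remainder 3
3 ≤ 3 < 5, so take 3; remainder 0
270 = 233 + 34 + 3, which has 3 terms.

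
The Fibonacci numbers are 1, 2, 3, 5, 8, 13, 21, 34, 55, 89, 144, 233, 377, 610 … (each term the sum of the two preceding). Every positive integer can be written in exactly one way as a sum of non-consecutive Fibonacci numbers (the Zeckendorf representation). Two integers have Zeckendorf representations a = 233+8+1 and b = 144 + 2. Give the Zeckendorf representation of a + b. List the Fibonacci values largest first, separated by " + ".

The two numbers are 242 and 146, so their sum is 388.
377 ≤ 388 < 610, so take 377; remainder 11
8 ≤ 11 < 13, so take 8; remainder 3
3 ≤ 3 < 5, so take 3; remainder 0

377 + 8 + 3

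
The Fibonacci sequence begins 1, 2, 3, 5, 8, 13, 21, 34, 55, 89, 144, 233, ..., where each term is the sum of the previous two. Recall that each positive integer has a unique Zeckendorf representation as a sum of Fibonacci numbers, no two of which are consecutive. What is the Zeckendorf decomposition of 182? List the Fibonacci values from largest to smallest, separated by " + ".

Greedy algorithm:
subtract 144 from 182: 38 remains
subtract 34 from 38: 4 remains
subtract 3 from 4: 1 remains
subtract 1 from 1: 0 remains
So 182 = 144 + 34 + 3 + 1, with no two terms consecutive in the sequence.

144 + 34 + 3 + 1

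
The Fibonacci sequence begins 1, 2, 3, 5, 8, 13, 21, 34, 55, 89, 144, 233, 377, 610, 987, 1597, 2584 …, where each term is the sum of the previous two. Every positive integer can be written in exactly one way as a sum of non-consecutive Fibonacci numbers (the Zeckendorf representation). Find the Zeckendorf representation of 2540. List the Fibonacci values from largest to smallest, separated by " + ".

largest Fibonacci ≤ 2540 is 1597; 2540 − 1597 = 943
largest Fibonacci ≤ 943 is 610; 943 − 610 = 333
largest Fibonacci ≤ 333 is 233; 333 − 233 = 100
largest Fibonacci ≤ 100 is 89; 100 − 89 = 11
largest Fibonacci ≤ 11 is 8; 11 − 8 = 3
largest Fibonacci ≤ 3 is 3; 3 − 3 = 0
So 2540 = 1597 + 610 + 233 + 89 + 8 + 3, with no two terms consecutive in the sequence.

1597 + 610 + 233 + 89 + 8 + 3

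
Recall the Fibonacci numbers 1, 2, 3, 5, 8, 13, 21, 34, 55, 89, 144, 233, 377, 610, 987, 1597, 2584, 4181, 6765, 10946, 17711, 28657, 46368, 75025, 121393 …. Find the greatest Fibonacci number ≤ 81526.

75025

75025 ≤ 81526 < 121393, so the largest Fibonacci number not exceeding 81526 is 75025.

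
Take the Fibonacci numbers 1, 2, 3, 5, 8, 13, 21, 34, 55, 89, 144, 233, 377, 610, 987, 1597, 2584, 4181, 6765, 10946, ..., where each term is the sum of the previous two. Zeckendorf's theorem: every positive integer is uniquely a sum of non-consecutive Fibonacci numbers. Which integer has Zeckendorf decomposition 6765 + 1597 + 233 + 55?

8650

6765 + 1597 + 233 + 55 = 8650.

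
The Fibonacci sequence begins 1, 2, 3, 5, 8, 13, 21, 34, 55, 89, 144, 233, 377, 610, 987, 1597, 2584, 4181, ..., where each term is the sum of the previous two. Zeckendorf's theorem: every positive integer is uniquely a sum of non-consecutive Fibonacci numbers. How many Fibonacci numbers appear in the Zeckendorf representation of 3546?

7

take 2584 (≤ 3546); 3546 − 2584 = 962
take 610 (≤ 962); 962 − 610 = 352
take 233 (≤ 352); 352 − 233 = 119
take 89 (≤ 119); 119 − 89 = 30
take 21 (≤ 30); 30 − 21 = 9
take 8 (≤ 9); 9 − 8 = 1
take 1 (≤ 1); 1 − 1 = 0
3546 = 2584 + 610 + 233 + 89 + 21 + 8 + 1, which has 7 terms.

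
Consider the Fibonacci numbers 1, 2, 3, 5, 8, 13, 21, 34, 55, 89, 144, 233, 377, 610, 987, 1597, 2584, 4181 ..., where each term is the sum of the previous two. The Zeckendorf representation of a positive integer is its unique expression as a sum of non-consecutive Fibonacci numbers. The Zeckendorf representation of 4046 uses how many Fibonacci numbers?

2584 ≤ 4046 < 4181, so take 2584; remainder 1462
987 ≤ 1462 < 1597, so take 987; remainder 475
377 ≤ 475 < 610, so take 377; remainder 98
89 ≤ 98 < 144, so take 89; remainder 9
8 ≤ 9 < 13, so take 8; remainder 1
1 ≤ 1 < 2, so take 1; remainder 0
4046 = 2584 + 987 + 377 + 89 + 8 + 1, which has 6 terms.

6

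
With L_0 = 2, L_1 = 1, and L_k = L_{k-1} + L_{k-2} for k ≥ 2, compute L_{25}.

Iterating the recurrence up to L_{17} = 3571 and L_{16} = 2207:
L_{18} = L_{17} + L_{16} = 3571 + 2207 = 5778
L_{19} = L_{18} + L_{17} = 5778 + 3571 = 9349
L_{20} = L_{19} + L_{18} = 9349 + 5778 = 15127
L_{21} = L_{20} + L_{19} = 15127 + 9349 = 24476
L_{22} = L_{21} + L_{20} = 24476 + 15127 = 39603
L_{23} = L_{22} + L_{21} = 39603 + 24476 = 64079
L_{24} = L_{23} + L_{22} = 64079 + 39603 = 103682
L_{25} = L_{24} + L_{23} = 103682 + 64079 = 167761

167761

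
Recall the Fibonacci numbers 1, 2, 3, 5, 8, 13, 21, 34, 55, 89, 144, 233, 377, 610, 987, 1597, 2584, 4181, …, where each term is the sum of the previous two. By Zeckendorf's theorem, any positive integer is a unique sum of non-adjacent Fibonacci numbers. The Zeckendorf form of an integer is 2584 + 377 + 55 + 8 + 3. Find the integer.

3027

2584 + 377 + 55 + 8 + 3 = 3027.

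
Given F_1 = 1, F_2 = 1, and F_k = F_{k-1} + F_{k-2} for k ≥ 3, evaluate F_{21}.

Iterating the recurrence up to F_{17} = 1597 and F_{16} = 987:
F_{18} = F_{17} + F_{16} = 1597 + 987 = 2584
F_{19} = F_{18} + F_{17} = 2584 + 1597 = 4181
F_{20} = F_{19} + F_{18} = 4181 + 2584 = 6765
F_{21} = F_{20} + F_{19} = 6765 + 4181 = 10946

10946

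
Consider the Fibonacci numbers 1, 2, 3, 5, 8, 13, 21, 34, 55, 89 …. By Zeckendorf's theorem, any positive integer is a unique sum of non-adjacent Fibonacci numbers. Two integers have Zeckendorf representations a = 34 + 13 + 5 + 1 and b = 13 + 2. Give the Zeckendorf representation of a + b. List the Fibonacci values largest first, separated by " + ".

55 + 13

The two numbers are 53 and 15, so their sum is 68.
68: greatest Fibonacci not exceeding it is 55, leaving 13
13: greatest Fibonacci not exceeding it is 13, leaving 0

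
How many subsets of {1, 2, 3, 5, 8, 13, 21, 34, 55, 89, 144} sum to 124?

124 = 89+34+1 = 89+21+13+1 = 89+21+8+5+1 = 55+34+21+13+1 = 89+21+8+3+2+1 = … (2 more), for 7 in all.

7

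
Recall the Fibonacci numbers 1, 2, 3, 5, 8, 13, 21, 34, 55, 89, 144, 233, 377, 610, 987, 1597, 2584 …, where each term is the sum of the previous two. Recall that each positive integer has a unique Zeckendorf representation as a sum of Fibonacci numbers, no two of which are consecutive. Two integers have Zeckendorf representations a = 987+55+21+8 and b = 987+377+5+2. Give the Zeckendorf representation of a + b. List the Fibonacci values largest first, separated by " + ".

The two numbers are 1071 and 1371, so their sum is 2442.
take 1597 (≤ 2442); 2442 − 1597 = 845
take 610 (≤ 845); 845 − 610 = 235
take 233 (≤ 235); 235 − 233 = 2
take 2 (≤ 2); 2 − 2 = 0

1597 + 610 + 233 + 2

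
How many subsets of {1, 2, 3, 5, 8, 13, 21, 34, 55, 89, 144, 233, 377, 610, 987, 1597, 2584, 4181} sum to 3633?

19

Each representation comes from the Zeckendorf form by replacing some F_k with F_{k−1} + F_{k−2} where possible.
3633 = 2584+987+55+5+2 = 2584+987+34+21+5+2 = 2584+610+377+55+5+2 = 2584+987+34+13+8+5+2 = 2584+610+377+34+21+5+2 = … (14 more), for 19 in all.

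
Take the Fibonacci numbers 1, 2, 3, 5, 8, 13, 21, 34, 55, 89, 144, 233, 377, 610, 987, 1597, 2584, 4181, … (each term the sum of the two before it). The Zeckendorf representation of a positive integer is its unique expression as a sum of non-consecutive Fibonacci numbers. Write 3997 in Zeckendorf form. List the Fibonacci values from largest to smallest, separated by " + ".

2584 + 987 + 377 + 34 + 13 + 2

Greedily peel off the largest Fibonacci term at each step:
2584 ≤ 3997 < 4181, so take 2584; remainder 1413
987 ≤ 1413 < 1597, so take 987; remainder 426
377 ≤ 426 < 610, so take 377; remainder 49
34 ≤ 49 < 55, so take 34; remainder 15
13 ≤ 15 < 21, so take 13; remainder 2
2 ≤ 2 < 3, so take 2; remainder 0
So 3997 = 2584 + 987 + 377 + 34 + 13 + 2, with no two terms consecutive in the sequence.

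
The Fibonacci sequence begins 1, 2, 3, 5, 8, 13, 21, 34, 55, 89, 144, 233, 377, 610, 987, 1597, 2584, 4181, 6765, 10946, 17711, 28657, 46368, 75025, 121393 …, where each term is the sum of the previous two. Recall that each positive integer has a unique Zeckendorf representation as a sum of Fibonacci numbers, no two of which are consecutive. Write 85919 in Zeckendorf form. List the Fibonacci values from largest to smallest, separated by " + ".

85919: greatest Fibonacci not exceeding it is 75025, leaving 10894
10894: greatest Fibonacci not exceeding it is 6765, leaving 4129
4129: greatest Fibonacci not exceeding it is 2584, leaving 1545
1545: greatest Fibonacci not exceeding it is 987, leaving 558
558: greatest Fibonacci not exceeding it is 377, leaving 181
181: greatest Fibonacci not exceeding it is 144, leaving 37
37: greatest Fibonacci not exceeding it is 34, leaving 3
3: greatest Fibonacci not exceeding it is 3, leaving 0
So 85919 = 75025 + 6765 + 2584 + 987 + 377 + 144 + 34 + 3, with no two terms consecutive in the sequence.

75025 + 6765 + 2584 + 987 + 377 + 144 + 34 + 3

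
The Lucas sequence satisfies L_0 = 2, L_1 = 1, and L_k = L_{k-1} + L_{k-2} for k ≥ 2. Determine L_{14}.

843

Iterating the recurrence up to L_{6} = 18 and L_{5} = 11:
L_{7} = L_{6} + L_{5} = 18 + 11 = 29
L_{8} = L_{7} + L_{6} = 29 + 18 = 47
L_{9} = L_{8} + L_{7} = 47 + 29 = 76
L_{10} = L_{9} + L_{8} = 76 + 47 = 123
L_{11} = L_{10} + L_{9} = 123 + 76 = 199
L_{12} = L_{11} + L_{10} = 199 + 123 = 322
L_{13} = L_{12} + L_{11} = 322 + 199 = 521
L_{14} = L_{13} + L_{12} = 521 + 322 = 843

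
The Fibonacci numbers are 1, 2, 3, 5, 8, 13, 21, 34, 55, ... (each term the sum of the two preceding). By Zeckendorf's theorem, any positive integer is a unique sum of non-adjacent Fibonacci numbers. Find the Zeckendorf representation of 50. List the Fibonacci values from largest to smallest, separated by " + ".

34 + 13 + 3

Greedily peel off the largest Fibonacci term at each step:
largest Fibonacci ≤ 50 is 34; 50 − 34 = 16
largest Fibonacci ≤ 16 is 13; 16 − 13 = 3
largest Fibonacci ≤ 3 is 3; 3 − 3 = 0
So 50 = 34 + 13 + 3, with no two terms consecutive in the sequence.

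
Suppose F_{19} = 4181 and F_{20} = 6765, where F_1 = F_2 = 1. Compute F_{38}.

By the doubling identity F_{2k} = F_k(2F_{k+1} − F_k): F_{38} = 4181·(2·6765 − 4181) = 4181·9349 = 39088169.

39088169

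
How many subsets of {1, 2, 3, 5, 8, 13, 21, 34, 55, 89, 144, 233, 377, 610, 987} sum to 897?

3

Each representation comes from the Zeckendorf form by replacing some F_k with F_{k−1} + F_{k−2} where possible.
897 = 610+233+34+13+5+2 = 610+144+89+34+13+5+2 = 377+233+144+89+34+13+5+2 — 3 representations.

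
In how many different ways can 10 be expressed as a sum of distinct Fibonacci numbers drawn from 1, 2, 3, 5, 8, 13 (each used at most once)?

2

Each representation comes from the Zeckendorf form by replacing some F_k with F_{k−1} + F_{k−2} where possible.
10 = 8+2 = 5+3+2 — 2 representations.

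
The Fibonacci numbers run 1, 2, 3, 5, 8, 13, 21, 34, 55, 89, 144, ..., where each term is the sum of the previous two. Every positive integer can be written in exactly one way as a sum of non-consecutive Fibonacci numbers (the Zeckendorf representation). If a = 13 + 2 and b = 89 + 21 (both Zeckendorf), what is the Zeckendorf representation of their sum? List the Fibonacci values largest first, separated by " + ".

89 + 34 + 2

The two numbers are 15 and 110, so their sum is 125.
take 89 (≤ 125); 125 − 89 = 36
take 34 (≤ 36); 36 − 34 = 2
take 2 (≤ 2); 2 − 2 = 0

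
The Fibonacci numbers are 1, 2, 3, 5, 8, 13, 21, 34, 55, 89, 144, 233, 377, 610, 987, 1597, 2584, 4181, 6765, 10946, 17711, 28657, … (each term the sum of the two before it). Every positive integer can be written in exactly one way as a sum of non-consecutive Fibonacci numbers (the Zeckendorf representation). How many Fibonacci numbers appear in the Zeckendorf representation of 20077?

Greedy algorithm:
largest Fibonacci ≤ 20077 is 17711; 20077 − 17711 = 2366
largest Fibonacci ≤ 2366 is 1597; 2366 − 1597 = 769
largest Fibonacci ≤ 769 is 610; 769 − 610 = 159
largest Fibonacci ≤ 159 is 144; 159 − 144 = 15
largest Fibonacci ≤ 15 is 13; 15 − 13 = 2
largest Fibonacci ≤ 2 is 2; 2 − 2 = 0
20077 = 17711 + 1597 + 610 + 144 + 13 + 2, which has 6 terms.

6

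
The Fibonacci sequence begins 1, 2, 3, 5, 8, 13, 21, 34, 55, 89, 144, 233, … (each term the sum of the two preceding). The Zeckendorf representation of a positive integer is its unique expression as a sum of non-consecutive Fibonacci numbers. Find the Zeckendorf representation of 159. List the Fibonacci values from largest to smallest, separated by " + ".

144 + 13 + 2

take 144 (≤ 159); 159 − 144 = 15
take 13 (≤ 15); 15 − 13 = 2
take 2 (≤ 2); 2 − 2 = 0
So 159 = 144 + 13 + 2, with no two terms consecutive in the sequence.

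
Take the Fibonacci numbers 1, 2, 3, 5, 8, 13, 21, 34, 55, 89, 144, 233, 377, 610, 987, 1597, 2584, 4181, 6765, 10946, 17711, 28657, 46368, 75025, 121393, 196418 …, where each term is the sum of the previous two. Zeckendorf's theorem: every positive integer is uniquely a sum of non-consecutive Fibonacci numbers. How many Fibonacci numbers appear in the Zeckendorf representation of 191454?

191454: greatest Fibonacci not exceeding it is 121393, leaving 70061
70061: greatest Fibonacci not exceeding it is 46368, leaving 23693
23693: greatest Fibonacci not exceeding it is 17711, leaving 5982
5982: greatest Fibonacci not exceeding it is 4181, leaving 1801
1801: greatest Fibonacci not exceeding it is 1597, leaving 204
204: greatest Fibonacci not exceeding it is 144, leaving 60
60: greatest Fibonacci not exceeding it is 55, leaving 5
5: greatest Fibonacci not exceeding it is 5, leaving 0
191454 = 121393 + 46368 + 17711 + 4181 + 1597 + 144 + 55 + 5, which has 8 terms.

8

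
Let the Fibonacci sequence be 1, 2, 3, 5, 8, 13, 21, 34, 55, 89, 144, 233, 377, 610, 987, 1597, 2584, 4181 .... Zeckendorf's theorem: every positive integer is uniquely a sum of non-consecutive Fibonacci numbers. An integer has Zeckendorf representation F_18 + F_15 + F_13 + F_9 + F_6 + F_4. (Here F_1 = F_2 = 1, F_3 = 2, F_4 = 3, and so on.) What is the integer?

F_18 + F_15 + F_13 + F_9 + F_6 + F_4 = 2584 + 610 + 233 + 34 + 8 + 3 = 3472.

3472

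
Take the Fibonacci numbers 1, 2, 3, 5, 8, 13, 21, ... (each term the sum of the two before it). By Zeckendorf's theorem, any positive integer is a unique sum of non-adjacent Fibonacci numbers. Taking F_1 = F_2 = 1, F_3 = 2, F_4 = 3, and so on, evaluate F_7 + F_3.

15

F_7 + F_3 = 13 + 2 = 15.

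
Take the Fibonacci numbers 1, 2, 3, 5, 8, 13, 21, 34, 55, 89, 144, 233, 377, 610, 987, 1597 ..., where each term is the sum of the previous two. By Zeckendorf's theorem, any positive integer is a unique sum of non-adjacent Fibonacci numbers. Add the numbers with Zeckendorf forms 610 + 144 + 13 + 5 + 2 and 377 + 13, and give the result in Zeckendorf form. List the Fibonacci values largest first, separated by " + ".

The two numbers are 774 and 390, so their sum is 1164.
Repeatedly subtract the largest Fibonacci number that fits:
largest Fibonacci ≤ 1164 is 987; 1164 − 987 = 177
largest Fibonacci ≤ 177 is 144; 177 − 144 = 33
largest Fibonacci ≤ 33 is 21; 33 − 21 = 12
largest Fibonacci ≤ 12 is 8; 12 − 8 = 4
largest Fibonacci ≤ 4 is 3; 4 − 3 = 1
largest Fibonacci ≤ 1 is 1; 1 − 1 = 0

987 + 144 + 21 + 8 + 3 + 1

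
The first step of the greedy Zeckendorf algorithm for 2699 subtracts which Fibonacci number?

2584 ≤ 2699 < 4181, so the largest Fibonacci number not exceeding 2699 is 2584.

2584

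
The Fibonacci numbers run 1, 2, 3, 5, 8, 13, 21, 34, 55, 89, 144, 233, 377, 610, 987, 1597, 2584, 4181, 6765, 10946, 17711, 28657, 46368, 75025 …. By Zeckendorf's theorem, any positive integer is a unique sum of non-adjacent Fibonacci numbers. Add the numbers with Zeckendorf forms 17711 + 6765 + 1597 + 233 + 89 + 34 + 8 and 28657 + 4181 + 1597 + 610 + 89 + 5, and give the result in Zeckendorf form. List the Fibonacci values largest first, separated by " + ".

The two numbers are 26437 and 35139, so their sum is 61576.
Greedily peel off the largest Fibonacci term at each step:
46368 ≤ 61576 < 75025, so take 46368; remainder 15208
10946 ≤ 15208 < 17711, so take 10946; remainder 4262
4181 ≤ 4262 < 6765, so take 4181; remainder 81
55 ≤ 81 < 89, so take 55; remainder 26
21 ≤ 26 < 34, so take 21; remainder 5
5 ≤ 5 < 8, so take 5; remainder 0

46368 + 10946 + 4181 + 55 + 21 + 5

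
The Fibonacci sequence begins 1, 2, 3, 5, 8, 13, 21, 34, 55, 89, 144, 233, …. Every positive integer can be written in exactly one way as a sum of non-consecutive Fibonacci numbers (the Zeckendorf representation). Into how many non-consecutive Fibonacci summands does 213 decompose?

4

Greedily peel off the largest Fibonacci term at each step:
144 ≤ 213 < 233, so take 144; remainder 69
55 ≤ 69 < 89, so take 55; remainder 14
13 ≤ 14 < 21, so take 13; remainder 1
1 ≤ 1 < 2, so take 1; remainder 0
213 = 144 + 55 + 13 + 1, which has 4 terms.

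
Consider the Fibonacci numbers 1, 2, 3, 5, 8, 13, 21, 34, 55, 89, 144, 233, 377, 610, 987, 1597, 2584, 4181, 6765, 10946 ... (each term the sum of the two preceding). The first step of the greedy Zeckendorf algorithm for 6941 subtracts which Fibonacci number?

6765 ≤ 6941 < 10946, so the largest Fibonacci number not exceeding 6941 is 6765.

6765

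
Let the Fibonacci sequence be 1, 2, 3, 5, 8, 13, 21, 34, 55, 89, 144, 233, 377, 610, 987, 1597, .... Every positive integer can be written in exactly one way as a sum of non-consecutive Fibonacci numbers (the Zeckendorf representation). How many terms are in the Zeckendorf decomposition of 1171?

1171: greatest Fibonacci not exceeding it is 987, leaving 184
184: greatest Fibonacci not exceeding it is 144, leaving 40
40: greatest Fibonacci not exceeding it is 34, leaving 6
6: greatest Fibonacci not exceeding it is 5, leaving 1
1: greatest Fibonacci not exceeding it is 1, leaving 0
1171 = 987 + 144 + 34 + 5 + 1, which has 5 terms.

5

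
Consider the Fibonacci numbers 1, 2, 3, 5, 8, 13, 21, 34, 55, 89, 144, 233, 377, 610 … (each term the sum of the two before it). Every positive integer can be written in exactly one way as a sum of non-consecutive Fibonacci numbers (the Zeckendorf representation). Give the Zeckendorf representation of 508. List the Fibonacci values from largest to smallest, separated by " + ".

377 ≤ 508 < 610, so take 377; remainder 131
89 ≤ 131 < 144, so take 89; remainder 42
34 ≤ 42 < 55, so take 34; remainder 8
8 ≤ 8 < 13, so take 8; remainder 0
So 508 = 377 + 89 + 34 + 8, with no two terms consecutive in the sequence.

377 + 89 + 34 + 8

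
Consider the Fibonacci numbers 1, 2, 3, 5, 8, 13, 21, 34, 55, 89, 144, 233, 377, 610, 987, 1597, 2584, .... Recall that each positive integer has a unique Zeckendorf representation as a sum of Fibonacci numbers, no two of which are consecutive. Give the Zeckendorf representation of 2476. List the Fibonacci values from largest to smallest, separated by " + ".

1597 ≤ 2476 < 2584, so take 1597; remainder 879
610 ≤ 879 < 987, so take 610; remainder 269
233 ≤ 269 < 377, so take 233; remainder 36
34 ≤ 36 < 55, so take 34; remainder 2
2 ≤ 2 < 3, so take 2; remainder 0
So 2476 = 1597 + 610 + 233 + 34 + 2, with no two terms consecutive in the sequence.

1597 + 610 + 233 + 34 + 2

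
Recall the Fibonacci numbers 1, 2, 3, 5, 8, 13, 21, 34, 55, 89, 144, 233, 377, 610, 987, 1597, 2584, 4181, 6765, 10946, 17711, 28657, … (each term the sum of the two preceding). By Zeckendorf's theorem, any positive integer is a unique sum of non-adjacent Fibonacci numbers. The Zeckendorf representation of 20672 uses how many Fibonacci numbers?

Greedily peel off the largest Fibonacci term at each step:
largest Fibonacci ≤ 20672 is 17711; 20672 − 17711 = 2961
largest Fibonacci ≤ 2961 is 2584; 2961 − 2584 = 377
largest Fibonacci ≤ 377 is 377; 377 − 377 = 0
20672 = 17711 + 2584 + 377, which has 3 terms.

3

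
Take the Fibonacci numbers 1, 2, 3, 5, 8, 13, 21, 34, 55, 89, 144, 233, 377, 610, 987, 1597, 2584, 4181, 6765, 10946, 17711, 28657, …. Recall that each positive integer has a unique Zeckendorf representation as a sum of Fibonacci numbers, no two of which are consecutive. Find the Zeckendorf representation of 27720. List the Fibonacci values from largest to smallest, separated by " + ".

largest Fibonacci ≤ 27720 is 17711; 27720 − 17711 = 10009
largest Fibonacci ≤ 10009 is 6765; 10009 − 6765 = 3244
largest Fibonacci ≤ 3244 is 2584; 3244 − 2584 = 660
largest Fibonacci ≤ 660 is 610; 660 − 610 = 50
largest Fibonacci ≤ 50 is 34; 50 − 34 = 16
largest Fibonacci ≤ 16 is 13; 16 − 13 = 3
largest Fibonacci ≤ 3 is 3; 3 − 3 = 0
So 27720 = 17711 + 6765 + 2584 + 610 + 34 + 13 + 3, with no two terms consecutive in the sequence.

17711 + 6765 + 2584 + 610 + 34 + 13 + 3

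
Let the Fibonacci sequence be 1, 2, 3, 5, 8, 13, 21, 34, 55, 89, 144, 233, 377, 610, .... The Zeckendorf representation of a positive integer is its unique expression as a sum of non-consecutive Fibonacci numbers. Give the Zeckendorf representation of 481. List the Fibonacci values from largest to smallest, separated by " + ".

377 + 89 + 13 + 2

Greedy algorithm:
377 ≤ 481 < 610, so take 377; remainder 104
89 ≤ 104 < 144, so take 89; remainder 15
13 ≤ 15 < 21, so take 13; remainder 2
2 ≤ 2 < 3, so take 2; remainder 0
So 481 = 377 + 89 + 13 + 2, with no two terms consecutive in the sequence.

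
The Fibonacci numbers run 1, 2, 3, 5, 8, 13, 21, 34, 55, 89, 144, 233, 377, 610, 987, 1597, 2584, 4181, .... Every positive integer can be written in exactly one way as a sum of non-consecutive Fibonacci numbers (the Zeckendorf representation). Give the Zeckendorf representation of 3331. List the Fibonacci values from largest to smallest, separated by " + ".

3331 − 2584 = 747
747 − 610 = 137
137 − 89 = 48
48 − 34 = 14
14 − 13 = 1
1 − 1 = 0
So 3331 = 2584 + 610 + 89 + 34 + 13 + 1, with no two terms consecutive in the sequence.

2584 + 610 + 89 + 34 + 13 + 1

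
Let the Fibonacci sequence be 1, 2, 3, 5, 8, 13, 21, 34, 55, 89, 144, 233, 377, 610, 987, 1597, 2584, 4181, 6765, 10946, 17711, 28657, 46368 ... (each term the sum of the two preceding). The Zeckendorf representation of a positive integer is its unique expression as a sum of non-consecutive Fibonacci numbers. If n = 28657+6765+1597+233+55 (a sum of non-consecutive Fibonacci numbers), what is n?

37307

28657+6765+1597+233+55 = 37307.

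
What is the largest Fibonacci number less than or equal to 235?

233 ≤ 235 < 377, so the largest Fibonacci number not exceeding 235 is 233.

233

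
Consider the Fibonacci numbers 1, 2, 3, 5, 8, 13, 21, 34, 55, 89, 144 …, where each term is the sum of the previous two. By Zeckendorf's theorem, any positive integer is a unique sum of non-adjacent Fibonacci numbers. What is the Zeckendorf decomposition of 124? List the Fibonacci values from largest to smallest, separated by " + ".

89 + 34 + 1

subtract 89 from 124: 35 remains
subtract 34 from 35: 1 remains
subtract 1 from 1: 0 remains
So 124 = 89 + 34 + 1, with no two terms consecutive in the sequence.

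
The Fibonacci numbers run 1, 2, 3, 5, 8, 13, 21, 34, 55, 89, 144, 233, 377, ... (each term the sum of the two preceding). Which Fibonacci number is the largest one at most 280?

233

233 ≤ 280 < 377, so the largest Fibonacci number not exceeding 280 is 233.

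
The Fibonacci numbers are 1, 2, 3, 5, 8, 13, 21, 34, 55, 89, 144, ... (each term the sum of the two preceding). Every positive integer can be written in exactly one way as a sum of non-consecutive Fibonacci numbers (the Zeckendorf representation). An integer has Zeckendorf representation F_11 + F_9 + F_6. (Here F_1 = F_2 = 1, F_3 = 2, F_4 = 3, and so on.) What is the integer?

131

F_11 + F_9 + F_6 = 89 + 34 + 8 = 131.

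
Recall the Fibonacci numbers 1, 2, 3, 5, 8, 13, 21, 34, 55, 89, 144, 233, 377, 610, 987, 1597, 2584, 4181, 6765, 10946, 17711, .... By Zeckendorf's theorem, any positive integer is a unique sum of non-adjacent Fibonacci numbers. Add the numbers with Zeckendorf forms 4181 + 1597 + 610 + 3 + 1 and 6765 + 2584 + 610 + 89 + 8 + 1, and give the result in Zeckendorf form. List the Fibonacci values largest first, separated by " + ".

10946 + 4181 + 987 + 233 + 89 + 13

The two numbers are 6392 and 10057, so their sum is 16449.
Greedy algorithm:
10946 ≤ 16449 < 17711, so take 10946; remainder 5503
4181 ≤ 5503 < 6765, so take 4181; remainder 1322
987 ≤ 1322 < 1597, so take 987; remainder 335
233 ≤ 335 < 377, so take 233; remainder 102
89 ≤ 102 < 144, so take 89; remainder 13
13 ≤ 13 < 21, so take 13; remainder 0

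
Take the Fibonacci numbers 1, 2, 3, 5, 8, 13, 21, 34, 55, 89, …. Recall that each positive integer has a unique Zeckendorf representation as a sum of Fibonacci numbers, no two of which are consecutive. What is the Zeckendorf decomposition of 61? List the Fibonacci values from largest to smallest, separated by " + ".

55 ≤ 61 < 89, so take 55; remainder 6
5 ≤ 6 < 8, so take 5; remainder 1
1 ≤ 1 < 2, so take 1; remainder 0
So 61 = 55 + 5 + 1, with no two terms consecutive in the sequence.

55 + 5 + 1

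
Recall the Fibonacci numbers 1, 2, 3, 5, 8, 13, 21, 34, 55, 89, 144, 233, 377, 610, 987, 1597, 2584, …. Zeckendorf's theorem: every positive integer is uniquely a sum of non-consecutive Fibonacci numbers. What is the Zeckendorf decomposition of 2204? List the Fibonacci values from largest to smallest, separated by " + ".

Repeatedly subtract the largest Fibonacci number that fits:
take 1597 (≤ 2204); 2204 − 1597 = 607
take 377 (≤ 607); 607 − 377 = 230
take 144 (≤ 230); 230 − 144 = 86
take 55 (≤ 86); 86 − 55 = 31
take 21 (≤ 31); 31 − 21 = 10
take 8 (≤ 10); 10 − 8 = 2
take 2 (≤ 2); 2 − 2 = 0
So 2204 = 1597 + 377 + 144 + 55 + 21 + 8 + 2, with no two terms consecutive in the sequence.

1597 + 377 + 144 + 55 + 21 + 8 + 2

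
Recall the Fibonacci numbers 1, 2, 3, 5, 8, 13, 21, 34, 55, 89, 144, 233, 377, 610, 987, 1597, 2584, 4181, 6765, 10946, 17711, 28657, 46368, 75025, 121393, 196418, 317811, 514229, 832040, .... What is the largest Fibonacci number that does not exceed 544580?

514229 ≤ 544580 < 832040, so the largest Fibonacci number not exceeding 544580 is 514229.

514229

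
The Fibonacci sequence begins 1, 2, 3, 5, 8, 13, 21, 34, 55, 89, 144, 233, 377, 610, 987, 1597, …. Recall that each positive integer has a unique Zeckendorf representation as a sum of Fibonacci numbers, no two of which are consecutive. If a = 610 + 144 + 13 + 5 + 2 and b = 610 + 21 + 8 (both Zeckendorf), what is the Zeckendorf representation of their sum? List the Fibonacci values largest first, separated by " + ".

The two numbers are 774 and 639, so their sum is 1413.
Greedy algorithm:
1413: greatest Fibonacci not exceeding it is 987, leaving 426
426: greatest Fibonacci not exceeding it is 377, leaving 49
49: greatest Fibonacci not exceeding it is 34, leaving 15
15: greatest Fibonacci not exceeding it is 13, leaving 2
2: greatest Fibonacci not exceeding it is 2, leaving 0

987 + 377 + 34 + 13 + 2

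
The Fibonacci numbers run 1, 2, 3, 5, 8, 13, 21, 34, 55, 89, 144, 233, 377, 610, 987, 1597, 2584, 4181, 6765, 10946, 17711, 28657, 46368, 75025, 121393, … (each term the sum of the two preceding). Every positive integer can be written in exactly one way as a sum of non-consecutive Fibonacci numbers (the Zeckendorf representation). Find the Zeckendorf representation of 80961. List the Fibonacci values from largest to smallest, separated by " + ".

largest Fibonacci ≤ 80961 is 75025; 80961 − 75025 = 5936
largest Fibonacci ≤ 5936 is 4181; 5936 − 4181 = 1755
largest Fibonacci ≤ 1755 is 1597; 1755 − 1597 = 158
largest Fibonacci ≤ 158 is 144; 158 − 144 = 14
largest Fibonacci ≤ 14 is 13; 14 − 13 = 1
largest Fibonacci ≤ 1 is 1; 1 − 1 = 0
So 80961 = 75025 + 4181 + 1597 + 144 + 13 + 1, with no two terms consecutive in the sequence.

75025 + 4181 + 1597 + 144 + 13 + 1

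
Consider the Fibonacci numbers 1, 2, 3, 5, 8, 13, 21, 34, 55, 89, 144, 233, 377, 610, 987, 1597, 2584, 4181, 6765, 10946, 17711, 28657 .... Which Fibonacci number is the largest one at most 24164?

17711

17711 ≤ 24164 < 28657, so the largest Fibonacci number not exceeding 24164 is 17711.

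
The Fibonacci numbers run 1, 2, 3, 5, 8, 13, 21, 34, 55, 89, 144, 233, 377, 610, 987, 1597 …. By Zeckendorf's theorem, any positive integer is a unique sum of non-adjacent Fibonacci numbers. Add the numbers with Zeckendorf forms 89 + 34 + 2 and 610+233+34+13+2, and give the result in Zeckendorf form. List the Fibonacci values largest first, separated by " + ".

987 + 21 + 8 + 1

The two numbers are 125 and 892, so their sum is 1017.
Repeatedly subtract the largest Fibonacci number that fits:
1017: greatest Fibonacci not exceeding it is 987, leaving 30
30: greatest Fibonacci not exceeding it is 21, leaving 9
9: greatest Fibonacci not exceeding it is 8, leaving 1
1: greatest Fibonacci not exceeding it is 1, leaving 0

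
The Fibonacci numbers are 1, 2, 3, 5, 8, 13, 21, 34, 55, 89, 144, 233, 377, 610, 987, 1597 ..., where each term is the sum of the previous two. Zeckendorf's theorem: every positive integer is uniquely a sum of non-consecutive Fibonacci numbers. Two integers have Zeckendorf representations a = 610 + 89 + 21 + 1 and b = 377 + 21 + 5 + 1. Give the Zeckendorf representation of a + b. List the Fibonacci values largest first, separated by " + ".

987 + 89 + 34 + 13 + 2

The two numbers are 721 and 404, so their sum is 1125.
take 987 (≤ 1125); 1125 − 987 = 138
take 89 (≤ 138); 138 − 89 = 49
take 34 (≤ 49); 49 − 34 = 15
take 13 (≤ 15); 15 − 13 = 2
take 2 (≤ 2); 2 − 2 = 0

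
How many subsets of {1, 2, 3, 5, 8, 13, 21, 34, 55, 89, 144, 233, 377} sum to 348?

12

348 = 233+89+21+5 = 233+89+21+3+2 = 233+89+13+8+5 = 233+55+34+21+5 = 233+89+13+8+3+2 = … (7 more), for 12 in all.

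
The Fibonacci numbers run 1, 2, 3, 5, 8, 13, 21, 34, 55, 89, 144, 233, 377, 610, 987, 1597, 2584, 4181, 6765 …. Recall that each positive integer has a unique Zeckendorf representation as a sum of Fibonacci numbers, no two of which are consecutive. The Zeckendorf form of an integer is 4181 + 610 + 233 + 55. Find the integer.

4181 + 610 + 233 + 55 = 5079.

5079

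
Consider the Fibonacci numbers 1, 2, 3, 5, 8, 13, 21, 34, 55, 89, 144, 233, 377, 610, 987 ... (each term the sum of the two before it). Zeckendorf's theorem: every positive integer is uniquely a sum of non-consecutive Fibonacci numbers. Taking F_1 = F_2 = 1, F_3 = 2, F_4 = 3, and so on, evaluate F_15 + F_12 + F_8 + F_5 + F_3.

782

F_15 + F_12 + F_8 + F_5 + F_3 = 610 + 144 + 21 + 5 + 2 = 782.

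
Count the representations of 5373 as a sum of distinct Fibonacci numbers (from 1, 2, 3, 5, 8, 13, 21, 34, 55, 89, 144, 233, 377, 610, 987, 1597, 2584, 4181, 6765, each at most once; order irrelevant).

48

Starting from the Zeckendorf form and repeatedly splitting a term F_k into F_{k−1} + F_{k−2} (when neither is already used) reaches every representation.
5373 = 4181+987+144+55+5+1 = 4181+987+144+55+3+2+1 = 4181+987+144+34+21+5+1 = 4181+610+377+144+55+5+1 = 4181+987+144+34+21+3+2+1 = … (43 more), for 48 in all.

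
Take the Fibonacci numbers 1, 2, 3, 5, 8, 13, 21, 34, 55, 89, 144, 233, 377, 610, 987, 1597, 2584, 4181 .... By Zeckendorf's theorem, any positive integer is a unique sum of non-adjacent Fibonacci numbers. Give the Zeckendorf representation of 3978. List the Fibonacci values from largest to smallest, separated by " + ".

2584 + 987 + 377 + 21 + 8 + 1

Greedy algorithm:
3978: greatest Fibonacci not exceeding it is 2584, leaving 1394
1394: greatest Fibonacci not exceeding it is 987, leaving 407
407: greatest Fibonacci not exceeding it is 377, leaving 30
30: greatest Fibonacci not exceeding it is 21, leaving 9
9: greatest Fibonacci not exceeding it is 8, leaving 1
1: greatest Fibonacci not exceeding it is 1, leaving 0
So 3978 = 2584 + 987 + 377 + 21 + 8 + 1, with no two terms consecutive in the sequence.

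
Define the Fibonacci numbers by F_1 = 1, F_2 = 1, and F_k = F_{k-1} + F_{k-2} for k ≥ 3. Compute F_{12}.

Iterating the recurrence up to F_{7} = 13 and F_{6} = 8:
F_{8} = F_{7} + F_{6} = 13 + 8 = 21
F_{9} = F_{8} + F_{7} = 21 + 13 = 34
F_{10} = F_{9} + F_{8} = 34 + 21 = 55
F_{11} = F_{10} + F_{9} = 55 + 34 = 89
F_{12} = F_{11} + F_{10} = 89 + 55 = 144

144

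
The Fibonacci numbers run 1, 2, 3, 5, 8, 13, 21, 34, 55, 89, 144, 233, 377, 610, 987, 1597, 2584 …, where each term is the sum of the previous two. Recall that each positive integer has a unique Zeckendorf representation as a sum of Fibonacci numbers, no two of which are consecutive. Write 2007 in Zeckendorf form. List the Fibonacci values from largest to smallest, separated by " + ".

1597 + 377 + 21 + 8 + 3 + 1

largest Fibonacci ≤ 2007 is 1597; 2007 − 1597 = 410
largest Fibonacci ≤ 410 is 377; 410 − 377 = 33
largest Fibonacci ≤ 33 is 21; 33 − 21 = 12
largest Fibonacci ≤ 12 is 8; 12 − 8 = 4
largest Fibonacci ≤ 4 is 3; 4 − 3 = 1
largest Fibonacci ≤ 1 is 1; 1 − 1 = 0
So 2007 = 1597 + 377 + 21 + 8 + 3 + 1, with no two terms consecutive in the sequence.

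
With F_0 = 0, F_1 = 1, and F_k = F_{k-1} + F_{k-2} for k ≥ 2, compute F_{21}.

10946

Iterating the recurrence up to F_{17} = 1597 and F_{16} = 987:
F_{18} = F_{17} + F_{16} = 1597 + 987 = 2584
F_{19} = F_{18} + F_{17} = 2584 + 1597 = 4181
F_{20} = F_{19} + F_{18} = 4181 + 2584 = 6765
F_{21} = F_{20} + F_{19} = 6765 + 4181 = 10946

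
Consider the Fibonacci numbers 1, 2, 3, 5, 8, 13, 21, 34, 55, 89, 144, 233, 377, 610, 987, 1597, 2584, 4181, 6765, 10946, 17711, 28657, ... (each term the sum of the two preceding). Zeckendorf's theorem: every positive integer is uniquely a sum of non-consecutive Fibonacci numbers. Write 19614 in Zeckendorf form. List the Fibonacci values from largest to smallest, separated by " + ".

19614 − 17711 = 1903
1903 − 1597 = 306
306 − 233 = 73
73 − 55 = 18
18 − 13 = 5
5 − 5 = 0
So 19614 = 17711 + 1597 + 233 + 55 + 13 + 5, with no two terms consecutive in the sequence.

17711 + 1597 + 233 + 55 + 13 + 5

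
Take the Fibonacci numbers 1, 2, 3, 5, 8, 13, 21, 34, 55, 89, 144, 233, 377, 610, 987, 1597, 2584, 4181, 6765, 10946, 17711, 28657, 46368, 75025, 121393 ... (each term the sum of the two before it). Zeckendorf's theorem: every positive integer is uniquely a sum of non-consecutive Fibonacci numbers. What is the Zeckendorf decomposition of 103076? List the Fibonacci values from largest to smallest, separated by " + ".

largest Fibonacci ≤ 103076 is 75025; 103076 − 75025 = 28051
largest Fibonacci ≤ 28051 is 17711; 28051 − 17711 = 10340
largest Fibonacci ≤ 10340 is 6765; 10340 − 6765 = 3575
largest Fibonacci ≤ 3575 is 2584; 3575 − 2584 = 991
largest Fibonacci ≤ 991 is 987; 991 − 987 = 4
largest Fibonacci ≤ 4 is 3; 4 − 3 = 1
largest Fibonacci ≤ 1 is 1; 1 − 1 = 0
So 103076 = 75025 + 17711 + 6765 + 2584 + 987 + 3 + 1, with no two terms consecutive in the sequence.

75025 + 17711 + 6765 + 2584 + 987 + 3 + 1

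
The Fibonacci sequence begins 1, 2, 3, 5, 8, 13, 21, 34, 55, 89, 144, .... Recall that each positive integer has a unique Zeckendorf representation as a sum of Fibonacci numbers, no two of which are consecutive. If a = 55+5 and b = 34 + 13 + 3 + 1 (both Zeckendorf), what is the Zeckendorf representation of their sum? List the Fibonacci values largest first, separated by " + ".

89 + 21 + 1

The two numbers are 60 and 51, so their sum is 111.
take 89 (≤ 111); 111 − 89 = 22
take 21 (≤ 22); 22 − 21 = 1
take 1 (≤ 1); 1 − 1 = 0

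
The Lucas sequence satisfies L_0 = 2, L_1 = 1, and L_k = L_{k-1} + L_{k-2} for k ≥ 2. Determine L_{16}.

Iterating the recurrence up to L_{11} = 199 and L_{10} = 123:
L_{12} = L_{11} + L_{10} = 199 + 123 = 322
L_{13} = L_{12} + L_{11} = 322 + 199 = 521
L_{14} = L_{13} + L_{12} = 521 + 322 = 843
L_{15} = L_{14} + L_{13} = 843 + 521 = 1364
L_{16} = L_{15} + L_{14} = 1364 + 843 = 2207

2207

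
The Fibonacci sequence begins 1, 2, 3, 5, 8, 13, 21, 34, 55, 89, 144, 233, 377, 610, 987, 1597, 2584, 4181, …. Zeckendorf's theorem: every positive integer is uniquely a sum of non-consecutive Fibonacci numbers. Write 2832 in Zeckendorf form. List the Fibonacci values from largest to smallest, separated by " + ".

largest Fibonacci ≤ 2832 is 2584; 2832 − 2584 = 248
largest Fibonacci ≤ 248 is 233; 248 − 233 = 15
largest Fibonacci ≤ 15 is 13; 15 − 13 = 2
largest Fibonacci ≤ 2 is 2; 2 − 2 = 0
So 2832 = 2584 + 233 + 13 + 2, with no two terms consecutive in the sequence.

2584 + 233 + 13 + 2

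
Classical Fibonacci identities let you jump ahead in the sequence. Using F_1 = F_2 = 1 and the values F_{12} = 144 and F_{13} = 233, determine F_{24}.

By the doubling identity F_{2k} = F_k(2F_{k+1} − F_k): F_{24} = 144·(2·233 − 144) = 144·322 = 46368.

46368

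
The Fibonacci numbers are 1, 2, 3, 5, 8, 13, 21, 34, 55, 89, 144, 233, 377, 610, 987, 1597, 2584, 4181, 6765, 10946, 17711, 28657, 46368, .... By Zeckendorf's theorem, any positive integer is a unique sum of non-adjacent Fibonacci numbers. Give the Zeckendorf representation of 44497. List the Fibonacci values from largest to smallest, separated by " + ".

Repeatedly subtract the largest Fibonacci number that fits:
subtract 28657 from 44497: 15840 remains
subtract 10946 from 15840: 4894 remains
subtract 4181 from 4894: 713 remains
subtract 610 from 713: 103 remains
subtract 89 from 103: 14 remains
subtract 13 from 14: 1 remains
subtract 1 from 1: 0 remains
So 44497 = 28657 + 10946 + 4181 + 610 + 89 + 13 + 1, with no two terms consecutive in the sequence.

28657 + 10946 + 4181 + 610 + 89 + 13 + 1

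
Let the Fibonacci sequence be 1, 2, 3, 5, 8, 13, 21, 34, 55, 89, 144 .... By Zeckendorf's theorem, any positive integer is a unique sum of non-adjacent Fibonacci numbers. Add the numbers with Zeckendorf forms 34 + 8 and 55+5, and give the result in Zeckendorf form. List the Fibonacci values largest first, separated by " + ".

89 + 13

The two numbers are 42 and 60, so their sum is 102.
subtract 89 from 102: 13 remains
subtract 13 from 13: 0 remains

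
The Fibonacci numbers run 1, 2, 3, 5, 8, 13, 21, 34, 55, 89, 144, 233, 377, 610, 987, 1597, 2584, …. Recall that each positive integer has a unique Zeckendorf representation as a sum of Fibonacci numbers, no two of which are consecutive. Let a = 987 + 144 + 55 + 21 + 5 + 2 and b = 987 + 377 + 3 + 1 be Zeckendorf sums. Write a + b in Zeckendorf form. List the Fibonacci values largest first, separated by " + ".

The two numbers are 1214 and 1368, so their sum is 2582.
Greedily peel off the largest Fibonacci term at each step:
1597 ≤ 2582 < 2584, so take 1597; remainder 985
610 ≤ 985 < 987, so take 610; remainder 375
233 ≤ 375 < 377, so take 233; remainder 142
89 ≤ 142 < 144, so take 89; remainder 53
34 ≤ 53 < 55, so take 34; remainder 19
13 ≤ 19 < 21, so take 13; remainder 6
5 ≤ 6 < 8, so take 5; remainder 1
1 ≤ 1 < 2, so take 1; remainder 0

1597 + 610 + 233 + 89 + 34 + 13 + 5 + 1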